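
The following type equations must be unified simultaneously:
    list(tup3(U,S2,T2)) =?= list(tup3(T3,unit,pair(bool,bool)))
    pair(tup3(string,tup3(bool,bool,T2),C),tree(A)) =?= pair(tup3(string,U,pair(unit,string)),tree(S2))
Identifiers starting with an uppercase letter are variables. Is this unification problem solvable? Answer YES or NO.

Decompose list/1: tup3(U,S2,T2) =?= tup3(T3,unit,pair(bool,bool)).
Decompose tup3/3: U =?= T3,  S2 =?= unit,  T2 =?= pair(bool,bool).
Bind U := T3; substituting into the one remaining equation that mentions U gives: pair(tup3(string,tup3(bool,bool,T2),C),tree(A)) =?= pair(tup3(string,T3,pair(unit,string)),tree(S2)).
Bind S2 := unit; substituting into the one remaining equation that mentions S2 gives: pair(tup3(string,tup3(bool,bool,T2),C),tree(A)) =?= pair(tup3(string,T3,pair(unit,string)),tree(unit)).
Bind T2 := pair(bool,bool); substituting into the remaining equation gives: pair(tup3(string,tup3(bool,bool,pair(bool,bool)),C),tree(A)) =?= pair(tup3(string,T3,pair(unit,string)),tree(unit)).
Decompose pair/2: tup3(string,tup3(bool,bool,pair(bool,bool)),C) =?= tup3(string,T3,pair(unit,string)),  tree(A) =?= tree(unit).
Decompose tup3/3: string =?= string,  tup3(bool,bool,pair(bool,bool)) =?= T3,  C =?= pair(unit,string).
Delete trivial equation string =?= string.
Bind T3 := tup3(bool,bool,pair(bool,bool)); no other remaining equation mentions T3. Substituting into the earlier binding gives U := tup3(bool,bool,pair(bool,bool)).
Bind C := pair(unit,string); no other remaining equation mentions C.
Decompose tree/1: A =?= unit.
Bind A := unit.
No equations remain and no clash or occurs-check failure arose, so a unifier exists.

YES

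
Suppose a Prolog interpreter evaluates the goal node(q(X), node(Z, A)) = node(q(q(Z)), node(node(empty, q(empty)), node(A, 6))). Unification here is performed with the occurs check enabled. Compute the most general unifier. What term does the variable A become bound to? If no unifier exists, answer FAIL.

Decompose node/2: q(X) = q(q(Z)),  node(Z, A) = node(node(empty, q(empty)), node(A, 6)).
Decompose q/1: X = q(Z).
Bind X := q(Z); no other remaining equation mentions X.
Decompose node/2: Z = node(empty, q(empty)),  A = node(A, 6).
Bind Z := node(empty, q(empty)); no other remaining equation mentions Z. Substituting into the earlier binding gives X := q(node(empty, q(empty))).
Occurs check fails: A occurs in node(A, 6); the equation A = node(A, 6) has no finite solution.

FAIL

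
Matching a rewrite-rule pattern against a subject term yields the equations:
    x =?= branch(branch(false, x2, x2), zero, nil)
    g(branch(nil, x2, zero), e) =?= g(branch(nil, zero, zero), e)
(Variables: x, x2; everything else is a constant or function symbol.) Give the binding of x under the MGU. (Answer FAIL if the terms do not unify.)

branch(branch(false, zero, zero), zero, nil)

Bind x := branch(branch(false, x2, x2), zero, nil); no other remaining equation mentions x.
Decompose g/2: branch(nil, x2, zero) =?= branch(nil, zero, zero),  e =?= e.
Decompose branch/3: nil =?= nil,  x2 =?= zero,  zero =?= zero.
Delete trivial equation nil =?= nil.
Bind x2 := zero; no other remaining equation mentions x2. Substituting into the earlier binding gives x := branch(branch(false, zero, zero), zero, nil).
Delete trivial equation zero =?= zero.
Delete trivial equation e =?= e.
MGU = { x ↦ branch(branch(false, zero, zero), zero, nil), x2 ↦ zero }, so x ↦ branch(branch(false, zero, zero), zero, nil).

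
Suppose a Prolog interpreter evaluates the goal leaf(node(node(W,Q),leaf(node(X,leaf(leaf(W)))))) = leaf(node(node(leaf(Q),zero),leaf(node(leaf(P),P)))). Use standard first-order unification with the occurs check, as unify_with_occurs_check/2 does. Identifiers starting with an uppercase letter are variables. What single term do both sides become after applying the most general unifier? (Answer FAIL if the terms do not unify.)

Decompose leaf/1: node(node(W,Q),leaf(node(X,leaf(leaf(W))))) = node(node(leaf(Q),zero),leaf(node(leaf(P),P))).
Decompose node/2: node(W,Q) = node(leaf(Q),zero),  leaf(node(X,leaf(leaf(W)))) = leaf(node(leaf(P),P)).
Decompose node/2: W = leaf(Q),  Q = zero.
Bind W := leaf(Q); substituting into the one remaining equation that mentions W gives: leaf(node(X,leaf(leaf(leaf(Q))))) = leaf(node(leaf(P),P)).
Bind Q := zero; substituting into the remaining equation gives: leaf(node(X,leaf(leaf(leaf(zero))))) = leaf(node(leaf(P),P)). Substituting into the earlier binding gives W := leaf(zero).
Decompose leaf/1: node(X,leaf(leaf(leaf(zero)))) = node(leaf(P),P).
Decompose node/2: X = leaf(P),  leaf(leaf(leaf(zero))) = P.
Bind X := leaf(P); no other remaining equation mentions X.
Bind P := leaf(leaf(leaf(zero))). Substituting into the earlier binding gives X := leaf(leaf(leaf(leaf(zero)))).
Applying the MGU to either side gives leaf(node(node(leaf(zero),zero),leaf(node(leaf(leaf(leaf(leaf(zero)))),leaf(leaf(leaf(zero))))))).

leaf(node(node(leaf(zero),zero),leaf(node(leaf(leaf(leaf(leaf(zero)))),leaf(leaf(leaf(zero)))))))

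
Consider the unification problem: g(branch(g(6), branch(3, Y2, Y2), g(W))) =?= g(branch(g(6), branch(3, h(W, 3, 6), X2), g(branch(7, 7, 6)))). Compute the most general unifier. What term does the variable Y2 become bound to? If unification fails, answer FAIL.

Decompose g/1: branch(g(6), branch(3, Y2, Y2), g(W)) =?= branch(g(6), branch(3, h(W, 3, 6), X2), g(branch(7, 7, 6))).
Decompose branch/3: g(6) =?= g(6),  branch(3, Y2, Y2) =?= branch(3, h(W, 3, 6), X2),  g(W) =?= g(branch(7, 7, 6)).
Delete trivial equation g(6) =?= g(6).
Decompose branch/3: 3 =?= 3,  Y2 =?= h(W, 3, 6),  Y2 =?= X2.
Delete trivial equation 3 =?= 3.
Bind Y2 := h(W, 3, 6); substituting into the one remaining equation that mentions Y2 gives: h(W, 3, 6) =?= X2.
Bind X2 := h(W, 3, 6); no other remaining equation mentions X2.
Decompose g/1: W =?= branch(7, 7, 6).
Bind W := branch(7, 7, 6). Substituting into the earlier bindings gives Y2 := h(branch(7, 7, 6), 3, 6), X2 := h(branch(7, 7, 6), 3, 6).
MGU = { Y2 ↦ h(branch(7, 7, 6), 3, 6), X2 ↦ h(branch(7, 7, 6), 3, 6), W ↦ branch(7, 7, 6) }, so Y2 ↦ h(branch(7, 7, 6), 3, 6).

h(branch(7, 7, 6), 3, 6)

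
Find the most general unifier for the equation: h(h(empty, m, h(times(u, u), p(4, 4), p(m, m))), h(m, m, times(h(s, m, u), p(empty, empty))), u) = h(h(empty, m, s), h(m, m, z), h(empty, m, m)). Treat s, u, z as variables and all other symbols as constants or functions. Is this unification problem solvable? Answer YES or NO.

Decompose h/3: h(empty, m, h(times(u, u), p(4, 4), p(m, m))) = h(empty, m, s),  h(m, m, times(h(s, m, u), p(empty, empty))) = h(m, m, z),  u = h(empty, m, m).
Decompose h/3: empty = empty,  m = m,  h(times(u, u), p(4, 4), p(m, m)) = s.
Delete trivial equation empty = empty.
Delete trivial equation m = m.
Bind s := h(times(u, u), p(4, 4), p(m, m)); substituting into the one remaining equation that mentions s gives: h(m, m, times(h(h(times(u, u), p(4, 4), p(m, m)), m, u), p(empty, empty))) = h(m, m, z).
Decompose h/3: m = m,  m = m,  times(h(h(times(u, u), p(4, 4), p(m, m)), m, u), p(empty, empty)) = z.
Delete trivial equation m = m.
Delete trivial equation m = m.
Bind z := times(h(h(times(u, u), p(4, 4), p(m, m)), m, u), p(empty, empty)); no other remaining equation mentions z.
Bind u := h(empty, m, m). Substituting into the earlier bindings gives s := h(times(h(empty, m, m), h(empty, m, m)), p(4, 4), p(m, m)), z := times(h(h(times(h(empty, m, m), h(empty, m, m)), p(4, 4), p(m, m)), m, h(empty, m, m)), p(empty, empty)).
No equations remain and no clash or occurs-check failure arose, so a unifier exists.

YES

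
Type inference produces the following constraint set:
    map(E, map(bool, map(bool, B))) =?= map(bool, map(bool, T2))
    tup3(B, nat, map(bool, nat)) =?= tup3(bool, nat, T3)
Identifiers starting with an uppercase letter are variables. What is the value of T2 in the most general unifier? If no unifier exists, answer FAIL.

map(bool, bool)

Decompose map/2: E =?= bool,  map(bool, map(bool, B)) =?= map(bool, T2).
Bind E := bool; no other remaining equation mentions E.
Decompose map/2: bool =?= bool,  map(bool, B) =?= T2.
Delete trivial equation bool =?= bool.
Bind T2 := map(bool, B); no other remaining equation mentions T2.
Decompose tup3/3: B =?= bool,  nat =?= nat,  map(bool, nat) =?= T3.
Bind B := bool; no other remaining equation mentions B. Substituting into the earlier binding gives T2 := map(bool, bool).
Delete trivial equation nat =?= nat.
Bind T3 := map(bool, nat).
MGU = { E -> bool, T2 -> map(bool, bool), B -> bool, T3 -> map(bool, nat) }, so T2 -> map(bool, bool).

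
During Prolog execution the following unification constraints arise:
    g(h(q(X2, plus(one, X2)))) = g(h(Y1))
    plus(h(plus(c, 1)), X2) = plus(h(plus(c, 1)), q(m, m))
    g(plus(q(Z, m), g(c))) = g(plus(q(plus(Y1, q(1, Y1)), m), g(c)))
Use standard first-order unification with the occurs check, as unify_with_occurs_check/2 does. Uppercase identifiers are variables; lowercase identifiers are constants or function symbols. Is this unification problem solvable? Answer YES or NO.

Decompose g/1: h(q(X2, plus(one, X2))) = h(Y1).
Decompose h/1: q(X2, plus(one, X2)) = Y1.
Bind Y1 := q(X2, plus(one, X2)); substituting into the one remaining equation that mentions Y1 gives: g(plus(q(Z, m), g(c))) = g(plus(q(plus(q(X2, plus(one, X2)), q(1, q(X2, plus(one, X2)))), m), g(c))).
Decompose plus/2: h(plus(c, 1)) = h(plus(c, 1)),  X2 = q(m, m).
Delete trivial equation h(plus(c, 1)) = h(plus(c, 1)).
Bind X2 := q(m, m); substituting into the remaining equation gives: g(plus(q(Z, m), g(c))) = g(plus(q(plus(q(q(m, m), plus(one, q(m, m))), q(1, q(q(m, m), plus(one, q(m, m))))), m), g(c))). Substituting into the earlier binding gives Y1 := q(q(m, m), plus(one, q(m, m))).
Decompose g/1: plus(q(Z, m), g(c)) = plus(q(plus(q(q(m, m), plus(one, q(m, m))), q(1, q(q(m, m), plus(one, q(m, m))))), m), g(c)).
Decompose plus/2: q(Z, m) = q(plus(q(q(m, m), plus(one, q(m, m))), q(1, q(q(m, m), plus(one, q(m, m))))), m),  g(c) = g(c).
Decompose q/2: Z = plus(q(q(m, m), plus(one, q(m, m))), q(1, q(q(m, m), plus(one, q(m, m))))),  m = m.
Bind Z := plus(q(q(m, m), plus(one, q(m, m))), q(1, q(q(m, m), plus(one, q(m, m))))); no other remaining equation mentions Z.
Delete trivial equation m = m.
Delete trivial equation g(c) = g(c).
No equations remain and no clash or occurs-check failure arose, so a unifier exists.

YES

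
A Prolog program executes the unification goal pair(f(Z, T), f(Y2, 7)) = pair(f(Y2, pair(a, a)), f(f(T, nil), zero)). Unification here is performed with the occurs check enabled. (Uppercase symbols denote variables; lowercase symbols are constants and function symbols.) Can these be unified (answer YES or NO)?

NO

Decompose pair/2: f(Z, T) = f(Y2, pair(a, a)),  f(Y2, 7) = f(f(T, nil), zero).
Decompose f/2: Z = Y2,  T = pair(a, a).
Bind Z := Y2; no other remaining equation mentions Z.
Bind T := pair(a, a); substituting into the remaining equation gives: f(Y2, 7) = f(f(pair(a, a), nil), zero).
Decompose f/2: Y2 = f(pair(a, a), nil),  7 = zero.
Bind Y2 := f(pair(a, a), nil); no other remaining equation mentions Y2. Substituting into the earlier binding gives Z := f(pair(a, a), nil).
Clash: constants 7 and zero differ; no unifier exists.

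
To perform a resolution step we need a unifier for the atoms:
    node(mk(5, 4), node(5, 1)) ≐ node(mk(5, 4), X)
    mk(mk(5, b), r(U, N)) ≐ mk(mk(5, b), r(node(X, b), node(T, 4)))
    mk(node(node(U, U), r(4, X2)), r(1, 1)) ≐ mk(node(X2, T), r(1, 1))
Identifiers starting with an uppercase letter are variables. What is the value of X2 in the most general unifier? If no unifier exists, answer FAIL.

node(node(node(5, 1), b), node(node(5, 1), b))

Decompose node/2: mk(5, 4) ≐ mk(5, 4),  node(5, 1) ≐ X.
Delete trivial equation mk(5, 4) ≐ mk(5, 4).
Bind X := node(5, 1); substituting into the one remaining equation that mentions X gives: mk(mk(5, b), r(U, N)) ≐ mk(mk(5, b), r(node(node(5, 1), b), node(T, 4))).
Decompose mk/2: mk(5, b) ≐ mk(5, b),  r(U, N) ≐ r(node(node(5, 1), b), node(T, 4)).
Delete trivial equation mk(5, b) ≐ mk(5, b).
Decompose r/2: U ≐ node(node(5, 1), b),  N ≐ node(T, 4).
Bind U := node(node(5, 1), b); substituting into the one remaining equation that mentions U gives: mk(node(node(node(node(5, 1), b), node(node(5, 1), b)), r(4, X2)), r(1, 1)) ≐ mk(node(X2, T), r(1, 1)).
Bind N := node(T, 4); no other remaining equation mentions N.
Decompose mk/2: node(node(node(node(5, 1), b), node(node(5, 1), b)), r(4, X2)) ≐ node(X2, T),  r(1, 1) ≐ r(1, 1).
Decompose node/2: node(node(node(5, 1), b), node(node(5, 1), b)) ≐ X2,  r(4, X2) ≐ T.
Bind X2 := node(node(node(5, 1), b), node(node(5, 1), b)); substituting into the one remaining equation that mentions X2 gives: r(4, node(node(node(5, 1), b), node(node(5, 1), b))) ≐ T.
Bind T := r(4, node(node(node(5, 1), b), node(node(5, 1), b))); no other remaining equation mentions T. Substituting into the earlier binding gives N := node(r(4, node(node(node(5, 1), b), node(node(5, 1), b))), 4).
Delete trivial equation r(1, 1) ≐ r(1, 1).
MGU = { X ↦ node(5, 1), U ↦ node(node(5, 1), b), N ↦ node(r(4, node(node(node(5, 1), b), node(node(5, 1), b))), 4), X2 ↦ node(node(node(5, 1), b), node(node(5, 1), b)), T ↦ r(4, node(node(node(5, 1), b), node(node(5, 1), b))) }, so X2 ↦ node(node(node(5, 1), b), node(node(5, 1), b)).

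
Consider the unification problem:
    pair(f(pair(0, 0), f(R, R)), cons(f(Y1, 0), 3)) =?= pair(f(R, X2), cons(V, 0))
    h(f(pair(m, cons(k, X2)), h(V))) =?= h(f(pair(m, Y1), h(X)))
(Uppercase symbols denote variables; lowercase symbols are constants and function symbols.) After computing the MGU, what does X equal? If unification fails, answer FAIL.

FAIL

Decompose pair/2: f(pair(0, 0), f(R, R)) =?= f(R, X2),  cons(f(Y1, 0), 3) =?= cons(V, 0).
Decompose f/2: pair(0, 0) =?= R,  f(R, R) =?= X2.
Bind R := pair(0, 0); substituting into the one remaining equation that mentions R gives: f(pair(0, 0), pair(0, 0)) =?= X2.
Bind X2 := f(pair(0, 0), pair(0, 0)); substituting into the one remaining equation that mentions X2 gives: h(f(pair(m, cons(k, f(pair(0, 0), pair(0, 0)))), h(V))) =?= h(f(pair(m, Y1), h(X))).
Decompose cons/2: f(Y1, 0) =?= V,  3 =?= 0.
Bind V := f(Y1, 0); substituting into the one remaining equation that mentions V gives: h(f(pair(m, cons(k, f(pair(0, 0), pair(0, 0)))), h(f(Y1, 0)))) =?= h(f(pair(m, Y1), h(X))).
Clash: constants 3 and 0 differ; no unifier exists.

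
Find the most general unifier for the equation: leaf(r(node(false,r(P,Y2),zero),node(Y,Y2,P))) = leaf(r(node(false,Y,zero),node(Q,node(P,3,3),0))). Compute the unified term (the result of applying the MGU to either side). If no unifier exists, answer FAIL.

Decompose leaf/1: r(node(false,r(P,Y2),zero),node(Y,Y2,P)) = r(node(false,Y,zero),node(Q,node(P,3,3),0)).
Decompose r/2: node(false,r(P,Y2),zero) = node(false,Y,zero),  node(Y,Y2,P) = node(Q,node(P,3,3),0).
Decompose node/3: false = false,  r(P,Y2) = Y,  zero = zero.
Delete trivial equation false = false.
Bind Y := r(P,Y2); substituting into the one remaining equation that mentions Y gives: node(r(P,Y2),Y2,P) = node(Q,node(P,3,3),0).
Delete trivial equation zero = zero.
Decompose node/3: r(P,Y2) = Q,  Y2 = node(P,3,3),  P = 0.
Bind Q := r(P,Y2); no other remaining equation mentions Q.
Bind Y2 := node(P,3,3); no other remaining equation mentions Y2. Substituting into the earlier bindings gives Y := r(P,node(P,3,3)), Q := r(P,node(P,3,3)).
Bind P := 0. Substituting into the earlier bindings gives Y := r(0,node(0,3,3)), Q := r(0,node(0,3,3)), Y2 := node(0,3,3).
Applying the MGU to either side gives leaf(r(node(false,r(0,node(0,3,3)),zero),node(r(0,node(0,3,3)),node(0,3,3),0))).

leaf(r(node(false,r(0,node(0,3,3)),zero),node(r(0,node(0,3,3)),node(0,3,3),0)))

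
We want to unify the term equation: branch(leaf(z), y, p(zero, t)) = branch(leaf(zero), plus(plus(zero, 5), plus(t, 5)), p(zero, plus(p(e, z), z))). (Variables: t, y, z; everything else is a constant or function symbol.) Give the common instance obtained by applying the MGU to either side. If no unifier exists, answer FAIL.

Decompose branch/3: leaf(z) = leaf(zero),  y = plus(plus(zero, 5), plus(t, 5)),  p(zero, t) = p(zero, plus(p(e, z), z)).
Decompose leaf/1: z = zero.
Bind z := zero; substituting into the one remaining equation that mentions z gives: p(zero, t) = p(zero, plus(p(e, zero), zero)).
Bind y := plus(plus(zero, 5), plus(t, 5)); no other remaining equation mentions y.
Decompose p/2: zero = zero,  t = plus(p(e, zero), zero).
Delete trivial equation zero = zero.
Bind t := plus(p(e, zero), zero). Substituting into the earlier binding gives y := plus(plus(zero, 5), plus(plus(p(e, zero), zero), 5)).
Applying the MGU to either side gives branch(leaf(zero), plus(plus(zero, 5), plus(plus(p(e, zero), zero), 5)), p(zero, plus(p(e, zero), zero))).

branch(leaf(zero), plus(plus(zero, 5), plus(plus(p(e, zero), zero), 5)), p(zero, plus(p(e, zero), zero)))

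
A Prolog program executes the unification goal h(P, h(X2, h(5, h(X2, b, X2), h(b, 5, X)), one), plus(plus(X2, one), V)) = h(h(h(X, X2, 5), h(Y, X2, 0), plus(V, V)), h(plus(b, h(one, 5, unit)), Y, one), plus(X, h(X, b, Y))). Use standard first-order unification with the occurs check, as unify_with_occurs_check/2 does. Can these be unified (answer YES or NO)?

YES

Decompose h/3: P = h(h(X, X2, 5), h(Y, X2, 0), plus(V, V)),  h(X2, h(5, h(X2, b, X2), h(b, 5, X)), one) = h(plus(b, h(one, 5, unit)), Y, one),  plus(plus(X2, one), V) = plus(X, h(X, b, Y)).
Bind P := h(h(X, X2, 5), h(Y, X2, 0), plus(V, V)); no other remaining equation mentions P.
Decompose h/3: X2 = plus(b, h(one, 5, unit)),  h(5, h(X2, b, X2), h(b, 5, X)) = Y,  one = one.
Bind X2 := plus(b, h(one, 5, unit)); substituting into the 2 remaining equations that mention X2 gives: h(5, h(plus(b, h(one, 5, unit)), b, plus(b, h(one, 5, unit))), h(b, 5, X)) = Y,  plus(plus(plus(b, h(one, 5, unit)), one), V) = plus(X, h(X, b, Y)). Substituting into the earlier binding gives P := h(h(X, plus(b, h(one, 5, unit)), 5), h(Y, plus(b, h(one, 5, unit)), 0), plus(V, V)).
Bind Y := h(5, h(plus(b, h(one, 5, unit)), b, plus(b, h(one, 5, unit))), h(b, 5, X)); substituting into the one remaining equation that mentions Y gives: plus(plus(plus(b, h(one, 5, unit)), one), V) = plus(X, h(X, b, h(5, h(plus(b, h(one, 5, unit)), b, plus(b, h(one, 5, unit))), h(b, 5, X)))). Substituting into the earlier binding gives P := h(h(X, plus(b, h(one, 5, unit)), 5), h(h(5, h(plus(b, h(one, 5, unit)), b, plus(b, h(one, 5, unit))), h(b, 5, X)), plus(b, h(one, 5, unit)), 0), plus(V, V)).
Delete trivial equation one = one.
Decompose plus/2: plus(plus(b, h(one, 5, unit)), one) = X,  V = h(X, b, h(5, h(plus(b, h(one, 5, unit)), b, plus(b, h(one, 5, unit))), h(b, 5, X))).
Bind X := plus(plus(b, h(one, 5, unit)), one); substituting into the remaining equation gives: V = h(plus(plus(b, h(one, 5, unit)), one), b, h(5, h(plus(b, h(one, 5, unit)), b, plus(b, h(one, 5, unit))), h(b, 5, plus(plus(b, h(one, 5, unit)), one)))). Substituting into the earlier bindings gives P := h(h(plus(plus(b, h(one, 5, unit)), one), plus(b, h(one, 5, unit)), 5), h(h(5, h(plus(b, h(one, 5, unit)), b, plus(b, h(one, 5, unit))), h(b, 5, plus(plus(b, h(one, 5, unit)), one))), plus(b, h(one, 5, unit)), 0), plus(V, V)), Y := h(5, h(plus(b, h(one, 5, unit)), b, plus(b, h(one, 5, unit))), h(b, 5, plus(plus(b, h(one, 5, unit)), one))).
Bind V := h(plus(plus(b, h(one, 5, unit)), one), b, h(5, h(plus(b, h(one, 5, unit)), b, plus(b, h(one, 5, unit))), h(b, 5, plus(plus(b, h(one, 5, unit)), one)))). Substituting into the earlier binding gives P := h(h(plus(plus(b, h(one, 5, unit)), one), plus(b, h(one, 5, unit)), 5), h(h(5, h(plus(b, h(one, 5, unit)), b, plus(b, h(one, 5, unit))), h(b, 5, plus(plus(b, h(one, 5, unit)), one))), plus(b, h(one, 5, unit)), 0), plus(h(plus(plus(b, h(one, 5, unit)), one), b, h(5, h(plus(b, h(one, 5, unit)), b, plus(b, h(one, 5, unit))), h(b, 5, plus(plus(b, h(one, 5, unit)), one)))), h(plus(plus(b, h(one, 5, unit)), one), b, h(5, h(plus(b, h(one, 5, unit)), b, plus(b, h(one, 5, unit))), h(b, 5, plus(plus(b, h(one, 5, unit)), one)))))).
No equations remain and no clash or occurs-check failure arose, so a unifier exists.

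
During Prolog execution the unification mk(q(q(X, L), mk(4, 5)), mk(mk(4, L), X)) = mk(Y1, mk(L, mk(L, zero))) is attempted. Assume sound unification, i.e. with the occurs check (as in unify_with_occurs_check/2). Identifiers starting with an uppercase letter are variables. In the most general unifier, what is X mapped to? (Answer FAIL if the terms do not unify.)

FAIL

Decompose mk/2: q(q(X, L), mk(4, 5)) = Y1,  mk(mk(4, L), X) = mk(L, mk(L, zero)).
Bind Y1 := q(q(X, L), mk(4, 5)); no other remaining equation mentions Y1.
Decompose mk/2: mk(4, L) = L,  X = mk(L, zero).
Occurs check fails: L occurs in mk(4, L); the equation L = mk(4, L) has no finite solution.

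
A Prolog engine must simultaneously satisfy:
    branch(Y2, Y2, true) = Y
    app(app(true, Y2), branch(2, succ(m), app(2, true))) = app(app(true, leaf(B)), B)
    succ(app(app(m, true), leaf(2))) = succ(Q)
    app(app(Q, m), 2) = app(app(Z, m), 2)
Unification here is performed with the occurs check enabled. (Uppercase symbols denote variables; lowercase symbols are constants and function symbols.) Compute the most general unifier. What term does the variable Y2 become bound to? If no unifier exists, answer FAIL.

Bind Y := branch(Y2, Y2, true); no other remaining equation mentions Y.
Decompose app/2: app(true, Y2) = app(true, leaf(B)),  branch(2, succ(m), app(2, true)) = B.
Decompose app/2: true = true,  Y2 = leaf(B).
Delete trivial equation true = true.
Bind Y2 := leaf(B); no other remaining equation mentions Y2. Substituting into the earlier binding gives Y := branch(leaf(B), leaf(B), true).
Bind B := branch(2, succ(m), app(2, true)); no other remaining equation mentions B. Substituting into the earlier bindings gives Y := branch(leaf(branch(2, succ(m), app(2, true))), leaf(branch(2, succ(m), app(2, true))), true), Y2 := leaf(branch(2, succ(m), app(2, true))).
Decompose succ/1: app(app(m, true), leaf(2)) = Q.
Bind Q := app(app(m, true), leaf(2)); substituting into the remaining equation gives: app(app(app(app(m, true), leaf(2)), m), 2) = app(app(Z, m), 2).
Decompose app/2: app(app(app(m, true), leaf(2)), m) = app(Z, m),  2 = 2.
Decompose app/2: app(app(m, true), leaf(2)) = Z,  m = m.
Bind Z := app(app(m, true), leaf(2)); no other remaining equation mentions Z.
Delete trivial equation m = m.
Delete trivial equation 2 = 2.
MGU = { Y = branch(leaf(branch(2, succ(m), app(2, true))), leaf(branch(2, succ(m), app(2, true))), true), Y2 = leaf(branch(2, succ(m), app(2, true))), B = branch(2, succ(m), app(2, true)), Q = app(app(m, true), leaf(2)), Z = app(app(m, true), leaf(2)) }, so Y2 = leaf(branch(2, succ(m), app(2, true))).

leaf(branch(2, succ(m), app(2, true)))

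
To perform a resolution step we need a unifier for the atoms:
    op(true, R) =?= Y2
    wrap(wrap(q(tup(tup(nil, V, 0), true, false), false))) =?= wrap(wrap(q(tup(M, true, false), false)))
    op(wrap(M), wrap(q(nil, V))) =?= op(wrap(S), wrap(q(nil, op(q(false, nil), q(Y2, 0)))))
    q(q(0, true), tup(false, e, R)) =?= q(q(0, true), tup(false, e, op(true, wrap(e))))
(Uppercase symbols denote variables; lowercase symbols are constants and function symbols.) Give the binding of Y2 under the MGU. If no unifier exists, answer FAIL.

op(true, op(true, wrap(e)))

Bind Y2 := op(true, R); substituting into the one remaining equation that mentions Y2 gives: op(wrap(M), wrap(q(nil, V))) =?= op(wrap(S), wrap(q(nil, op(q(false, nil), q(op(true, R), 0))))).
Decompose wrap/1: wrap(q(tup(tup(nil, V, 0), true, false), false)) =?= wrap(q(tup(M, true, false), false)).
Decompose wrap/1: q(tup(tup(nil, V, 0), true, false), false) =?= q(tup(M, true, false), false).
Decompose q/2: tup(tup(nil, V, 0), true, false) =?= tup(M, true, false),  false =?= false.
Decompose tup/3: tup(nil, V, 0) =?= M,  true =?= true,  false =?= false.
Bind M := tup(nil, V, 0); substituting into the one remaining equation that mentions M gives: op(wrap(tup(nil, V, 0)), wrap(q(nil, V))) =?= op(wrap(S), wrap(q(nil, op(q(false, nil), q(op(true, R), 0))))).
Delete trivial equation true =?= true.
Delete trivial equation false =?= false.
Delete trivial equation false =?= false.
Decompose op/2: wrap(tup(nil, V, 0)) =?= wrap(S),  wrap(q(nil, V)) =?= wrap(q(nil, op(q(false, nil), q(op(true, R), 0)))).
Decompose wrap/1: tup(nil, V, 0) =?= S.
Bind S := tup(nil, V, 0); no other remaining equation mentions S.
Decompose wrap/1: q(nil, V) =?= q(nil, op(q(false, nil), q(op(true, R), 0))).
Decompose q/2: nil =?= nil,  V =?= op(q(false, nil), q(op(true, R), 0)).
Delete trivial equation nil =?= nil.
Bind V := op(q(false, nil), q(op(true, R), 0)); no other remaining equation mentions V. Substituting into the earlier bindings gives M := tup(nil, op(q(false, nil), q(op(true, R), 0)), 0), S := tup(nil, op(q(false, nil), q(op(true, R), 0)), 0).
Decompose q/2: q(0, true) =?= q(0, true),  tup(false, e, R) =?= tup(false, e, op(true, wrap(e))).
Delete trivial equation q(0, true) =?= q(0, true).
Decompose tup/3: false =?= false,  e =?= e,  R =?= op(true, wrap(e)).
Delete trivial equation false =?= false.
Delete trivial equation e =?= e.
Bind R := op(true, wrap(e)). Substituting into the earlier bindings gives Y2 := op(true, op(true, wrap(e))), M := tup(nil, op(q(false, nil), q(op(true, op(true, wrap(e))), 0)), 0), S := tup(nil, op(q(false, nil), q(op(true, op(true, wrap(e))), 0)), 0), V := op(q(false, nil), q(op(true, op(true, wrap(e))), 0)).
MGU = { Y2 -> op(true, op(true, wrap(e))), M -> tup(nil, op(q(false, nil), q(op(true, op(true, wrap(e))), 0)), 0), S -> tup(nil, op(q(false, nil), q(op(true, op(true, wrap(e))), 0)), 0), V -> op(q(false, nil), q(op(true, op(true, wrap(e))), 0)), R -> op(true, wrap(e)) }, so Y2 -> op(true, op(true, wrap(e))).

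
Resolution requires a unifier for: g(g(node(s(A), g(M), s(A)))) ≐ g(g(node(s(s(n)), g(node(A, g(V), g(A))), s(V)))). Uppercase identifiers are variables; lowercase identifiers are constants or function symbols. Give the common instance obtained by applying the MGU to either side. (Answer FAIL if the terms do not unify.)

g(g(node(s(s(n)), g(node(s(n), g(s(n)), g(s(n)))), s(s(n)))))

Decompose g/1: g(node(s(A), g(M), s(A))) ≐ g(node(s(s(n)), g(node(A, g(V), g(A))), s(V))).
Decompose g/1: node(s(A), g(M), s(A)) ≐ node(s(s(n)), g(node(A, g(V), g(A))), s(V)).
Decompose node/3: s(A) ≐ s(s(n)),  g(M) ≐ g(node(A, g(V), g(A))),  s(A) ≐ s(V).
Decompose s/1: A ≐ s(n).
Bind A := s(n); substituting into the remaining equations gives: g(M) ≐ g(node(s(n), g(V), g(s(n)))),  s(s(n)) ≐ s(V).
Decompose g/1: M ≐ node(s(n), g(V), g(s(n))).
Bind M := node(s(n), g(V), g(s(n))); no other remaining equation mentions M.
Decompose s/1: s(n) ≐ V.
Bind V := s(n). Substituting into the earlier binding gives M := node(s(n), g(s(n)), g(s(n))).
Applying the MGU to either side gives g(g(node(s(s(n)), g(node(s(n), g(s(n)), g(s(n)))), s(s(n))))).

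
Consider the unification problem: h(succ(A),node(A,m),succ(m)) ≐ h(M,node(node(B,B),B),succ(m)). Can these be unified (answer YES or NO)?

YES

Decompose h/3: succ(A) ≐ M,  node(A,m) ≐ node(node(B,B),B),  succ(m) ≐ succ(m).
Bind M := succ(A); no other remaining equation mentions M.
Decompose node/2: A ≐ node(B,B),  m ≐ B.
Bind A := node(B,B); no other remaining equation mentions A. Substituting into the earlier binding gives M := succ(node(B,B)).
Bind B := m; no other remaining equation mentions B. Substituting into the earlier bindings gives M := succ(node(m,m)), A := node(m,m).
Delete trivial equation succ(m) ≐ succ(m).
No equations remain and no clash or occurs-check failure arose, so a unifier exists.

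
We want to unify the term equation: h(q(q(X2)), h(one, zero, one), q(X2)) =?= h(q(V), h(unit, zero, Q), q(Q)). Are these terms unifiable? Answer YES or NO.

Decompose h/3: q(q(X2)) =?= q(V),  h(one, zero, one) =?= h(unit, zero, Q),  q(X2) =?= q(Q).
Decompose q/1: q(X2) =?= V.
Bind V := q(X2); no other remaining equation mentions V.
Decompose h/3: one =?= unit,  zero =?= zero,  one =?= Q.
Clash: constants one and unit differ; no unifier exists.

NO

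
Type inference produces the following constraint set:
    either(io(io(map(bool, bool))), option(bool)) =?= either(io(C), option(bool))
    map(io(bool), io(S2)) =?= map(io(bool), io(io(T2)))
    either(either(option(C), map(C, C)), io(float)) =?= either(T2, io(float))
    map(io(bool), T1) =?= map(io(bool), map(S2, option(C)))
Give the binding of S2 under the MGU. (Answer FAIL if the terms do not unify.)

io(either(option(io(map(bool, bool))), map(io(map(bool, bool)), io(map(bool, bool)))))

Decompose either/2: io(io(map(bool, bool))) =?= io(C),  option(bool) =?= option(bool).
Decompose io/1: io(map(bool, bool)) =?= C.
Bind C := io(map(bool, bool)); substituting into the 2 remaining equations that mention C gives: either(either(option(io(map(bool, bool))), map(io(map(bool, bool)), io(map(bool, bool)))), io(float)) =?= either(T2, io(float)),  map(io(bool), T1) =?= map(io(bool), map(S2, option(io(map(bool, bool))))).
Delete trivial equation option(bool) =?= option(bool).
Decompose map/2: io(bool) =?= io(bool),  io(S2) =?= io(io(T2)).
Delete trivial equation io(bool) =?= io(bool).
Decompose io/1: S2 =?= io(T2).
Bind S2 := io(T2); substituting into the one remaining equation that mentions S2 gives: map(io(bool), T1) =?= map(io(bool), map(io(T2), option(io(map(bool, bool))))).
Decompose either/2: either(option(io(map(bool, bool))), map(io(map(bool, bool)), io(map(bool, bool)))) =?= T2,  io(float) =?= io(float).
Bind T2 := either(option(io(map(bool, bool))), map(io(map(bool, bool)), io(map(bool, bool)))); substituting into the one remaining equation that mentions T2 gives: map(io(bool), T1) =?= map(io(bool), map(io(either(option(io(map(bool, bool))), map(io(map(bool, bool)), io(map(bool, bool))))), option(io(map(bool, bool))))). Substituting into the earlier binding gives S2 := io(either(option(io(map(bool, bool))), map(io(map(bool, bool)), io(map(bool, bool))))).
Delete trivial equation io(float) =?= io(float).
Decompose map/2: io(bool) =?= io(bool),  T1 =?= map(io(either(option(io(map(bool, bool))), map(io(map(bool, bool)), io(map(bool, bool))))), option(io(map(bool, bool)))).
Delete trivial equation io(bool) =?= io(bool).
Bind T1 := map(io(either(option(io(map(bool, bool))), map(io(map(bool, bool)), io(map(bool, bool))))), option(io(map(bool, bool)))).
MGU = { C ↦ io(map(bool, bool)), S2 ↦ io(either(option(io(map(bool, bool))), map(io(map(bool, bool)), io(map(bool, bool))))), T2 ↦ either(option(io(map(bool, bool))), map(io(map(bool, bool)), io(map(bool, bool)))), T1 ↦ map(io(either(option(io(map(bool, bool))), map(io(map(bool, bool)), io(map(bool, bool))))), option(io(map(bool, bool)))) }, so S2 ↦ io(either(option(io(map(bool, bool))), map(io(map(bool, bool)), io(map(bool, bool))))).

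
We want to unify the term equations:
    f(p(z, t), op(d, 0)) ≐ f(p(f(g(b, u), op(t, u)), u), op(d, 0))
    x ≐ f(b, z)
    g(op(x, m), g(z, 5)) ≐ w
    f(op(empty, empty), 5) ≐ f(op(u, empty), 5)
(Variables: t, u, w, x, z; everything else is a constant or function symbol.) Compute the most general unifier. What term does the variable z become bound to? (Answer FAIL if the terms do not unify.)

Decompose f/2: p(z, t) ≐ p(f(g(b, u), op(t, u)), u),  op(d, 0) ≐ op(d, 0).
Decompose p/2: z ≐ f(g(b, u), op(t, u)),  t ≐ u.
Bind z := f(g(b, u), op(t, u)); substituting into the 2 remaining equations that mention z gives: x ≐ f(b, f(g(b, u), op(t, u))),  g(op(x, m), g(f(g(b, u), op(t, u)), 5)) ≐ w.
Bind t := u; substituting into the 2 remaining equations that mention t gives: x ≐ f(b, f(g(b, u), op(u, u))),  g(op(x, m), g(f(g(b, u), op(u, u)), 5)) ≐ w. Substituting into the earlier binding gives z := f(g(b, u), op(u, u)).
Delete trivial equation op(d, 0) ≐ op(d, 0).
Bind x := f(b, f(g(b, u), op(u, u))); substituting into the one remaining equation that mentions x gives: g(op(f(b, f(g(b, u), op(u, u))), m), g(f(g(b, u), op(u, u)), 5)) ≐ w.
Bind w := g(op(f(b, f(g(b, u), op(u, u))), m), g(f(g(b, u), op(u, u)), 5)); no other remaining equation mentions w.
Decompose f/2: op(empty, empty) ≐ op(u, empty),  5 ≐ 5.
Decompose op/2: empty ≐ u,  empty ≐ empty.
Bind u := empty; no other remaining equation mentions u. Substituting into the earlier bindings gives z := f(g(b, empty), op(empty, empty)), t := empty, x := f(b, f(g(b, empty), op(empty, empty))), w := g(op(f(b, f(g(b, empty), op(empty, empty))), m), g(f(g(b, empty), op(empty, empty)), 5)).
Delete trivial equation empty ≐ empty.
Delete trivial equation 5 ≐ 5.
MGU = { z -> f(g(b, empty), op(empty, empty)), t -> empty, x -> f(b, f(g(b, empty), op(empty, empty))), w -> g(op(f(b, f(g(b, empty), op(empty, empty))), m), g(f(g(b, empty), op(empty, empty)), 5)), u -> empty }, so z -> f(g(b, empty), op(empty, empty)).

f(g(b, empty), op(empty, empty))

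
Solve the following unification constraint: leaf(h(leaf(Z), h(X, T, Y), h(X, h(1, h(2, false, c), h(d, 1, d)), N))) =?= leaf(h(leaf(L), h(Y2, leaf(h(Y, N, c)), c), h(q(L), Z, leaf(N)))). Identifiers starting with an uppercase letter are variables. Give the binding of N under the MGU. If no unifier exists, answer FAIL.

Decompose leaf/1: h(leaf(Z), h(X, T, Y), h(X, h(1, h(2, false, c), h(d, 1, d)), N)) =?= h(leaf(L), h(Y2, leaf(h(Y, N, c)), c), h(q(L), Z, leaf(N))).
Decompose h/3: leaf(Z) =?= leaf(L),  h(X, T, Y) =?= h(Y2, leaf(h(Y, N, c)), c),  h(X, h(1, h(2, false, c), h(d, 1, d)), N) =?= h(q(L), Z, leaf(N)).
Decompose leaf/1: Z =?= L.
Bind Z := L; substituting into the one remaining equation that mentions Z gives: h(X, h(1, h(2, false, c), h(d, 1, d)), N) =?= h(q(L), L, leaf(N)).
Decompose h/3: X =?= Y2,  T =?= leaf(h(Y, N, c)),  Y =?= c.
Bind X := Y2; substituting into the one remaining equation that mentions X gives: h(Y2, h(1, h(2, false, c), h(d, 1, d)), N) =?= h(q(L), L, leaf(N)).
Bind T := leaf(h(Y, N, c)); no other remaining equation mentions T.
Bind Y := c; no other remaining equation mentions Y. Substituting into the earlier binding gives T := leaf(h(c, N, c)).
Decompose h/3: Y2 =?= q(L),  h(1, h(2, false, c), h(d, 1, d)) =?= L,  N =?= leaf(N).
Bind Y2 := q(L); no other remaining equation mentions Y2. Substituting into the earlier binding gives X := q(L).
Bind L := h(1, h(2, false, c), h(d, 1, d)); no other remaining equation mentions L. Substituting into the earlier bindings gives Z := h(1, h(2, false, c), h(d, 1, d)), X := q(h(1, h(2, false, c), h(d, 1, d))), Y2 := q(h(1, h(2, false, c), h(d, 1, d))).
Occurs check fails: N occurs in leaf(N); the equation N =?= leaf(N) has no finite solution.

FAIL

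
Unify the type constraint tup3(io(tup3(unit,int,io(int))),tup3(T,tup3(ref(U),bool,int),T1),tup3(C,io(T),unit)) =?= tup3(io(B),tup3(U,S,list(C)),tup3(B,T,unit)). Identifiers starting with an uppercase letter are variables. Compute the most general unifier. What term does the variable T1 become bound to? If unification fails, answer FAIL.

FAIL

Decompose tup3/3: io(tup3(unit,int,io(int))) =?= io(B),  tup3(T,tup3(ref(U),bool,int),T1) =?= tup3(U,S,list(C)),  tup3(C,io(T),unit) =?= tup3(B,T,unit).
Decompose io/1: tup3(unit,int,io(int)) =?= B.
Bind B := tup3(unit,int,io(int)); substituting into the one remaining equation that mentions B gives: tup3(C,io(T),unit) =?= tup3(tup3(unit,int,io(int)),T,unit).
Decompose tup3/3: T =?= U,  tup3(ref(U),bool,int) =?= S,  T1 =?= list(C).
Bind T := U; substituting into the one remaining equation that mentions T gives: tup3(C,io(U),unit) =?= tup3(tup3(unit,int,io(int)),U,unit).
Bind S := tup3(ref(U),bool,int); no other remaining equation mentions S.
Bind T1 := list(C); no other remaining equation mentions T1.
Decompose tup3/3: C =?= tup3(unit,int,io(int)),  io(U) =?= U,  unit =?= unit.
Bind C := tup3(unit,int,io(int)); no other remaining equation mentions C. Substituting into the earlier binding gives T1 := list(tup3(unit,int,io(int))).
Occurs check fails: U occurs in io(U); the equation U =?= io(U) has no finite solution.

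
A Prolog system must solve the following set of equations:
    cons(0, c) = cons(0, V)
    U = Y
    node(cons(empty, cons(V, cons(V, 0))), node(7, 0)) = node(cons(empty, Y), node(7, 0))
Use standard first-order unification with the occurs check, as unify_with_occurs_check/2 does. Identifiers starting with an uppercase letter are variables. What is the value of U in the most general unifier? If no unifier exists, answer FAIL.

cons(c, cons(c, 0))

Decompose cons/2: 0 = 0,  c = V.
Delete trivial equation 0 = 0.
Bind V := c; substituting into the one remaining equation that mentions V gives: node(cons(empty, cons(c, cons(c, 0))), node(7, 0)) = node(cons(empty, Y), node(7, 0)).
Bind U := Y; no other remaining equation mentions U.
Decompose node/2: cons(empty, cons(c, cons(c, 0))) = cons(empty, Y),  node(7, 0) = node(7, 0).
Decompose cons/2: empty = empty,  cons(c, cons(c, 0)) = Y.
Delete trivial equation empty = empty.
Bind Y := cons(c, cons(c, 0)); no other remaining equation mentions Y. Substituting into the earlier binding gives U := cons(c, cons(c, 0)).
Delete trivial equation node(7, 0) = node(7, 0).
MGU = { V -> c, U -> cons(c, cons(c, 0)), Y -> cons(c, cons(c, 0)) }, so U -> cons(c, cons(c, 0)).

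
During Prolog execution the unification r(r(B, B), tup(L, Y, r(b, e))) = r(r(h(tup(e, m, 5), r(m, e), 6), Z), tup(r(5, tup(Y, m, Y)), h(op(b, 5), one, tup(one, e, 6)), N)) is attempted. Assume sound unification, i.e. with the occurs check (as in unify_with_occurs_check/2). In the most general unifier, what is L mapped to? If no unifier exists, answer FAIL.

Decompose r/2: r(B, B) = r(h(tup(e, m, 5), r(m, e), 6), Z),  tup(L, Y, r(b, e)) = tup(r(5, tup(Y, m, Y)), h(op(b, 5), one, tup(one, e, 6)), N).
Decompose r/2: B = h(tup(e, m, 5), r(m, e), 6),  B = Z.
Bind B := h(tup(e, m, 5), r(m, e), 6); substituting into the one remaining equation that mentions B gives: h(tup(e, m, 5), r(m, e), 6) = Z.
Bind Z := h(tup(e, m, 5), r(m, e), 6); no other remaining equation mentions Z.
Decompose tup/3: L = r(5, tup(Y, m, Y)),  Y = h(op(b, 5), one, tup(one, e, 6)),  r(b, e) = N.
Bind L := r(5, tup(Y, m, Y)); no other remaining equation mentions L.
Bind Y := h(op(b, 5), one, tup(one, e, 6)); no other remaining equation mentions Y. Substituting into the earlier binding gives L := r(5, tup(h(op(b, 5), one, tup(one, e, 6)), m, h(op(b, 5), one, tup(one, e, 6)))).
Bind N := r(b, e).
MGU = { B -> h(tup(e, m, 5), r(m, e), 6), Z -> h(tup(e, m, 5), r(m, e), 6), L -> r(5, tup(h(op(b, 5), one, tup(one, e, 6)), m, h(op(b, 5), one, tup(one, e, 6)))), Y -> h(op(b, 5), one, tup(one, e, 6)), N -> r(b, e) }, so L -> r(5, tup(h(op(b, 5), one, tup(one, e, 6)), m, h(op(b, 5), one, tup(one, e, 6)))).

r(5, tup(h(op(b, 5), one, tup(one, e, 6)), m, h(op(b, 5), one, tup(one, e, 6))))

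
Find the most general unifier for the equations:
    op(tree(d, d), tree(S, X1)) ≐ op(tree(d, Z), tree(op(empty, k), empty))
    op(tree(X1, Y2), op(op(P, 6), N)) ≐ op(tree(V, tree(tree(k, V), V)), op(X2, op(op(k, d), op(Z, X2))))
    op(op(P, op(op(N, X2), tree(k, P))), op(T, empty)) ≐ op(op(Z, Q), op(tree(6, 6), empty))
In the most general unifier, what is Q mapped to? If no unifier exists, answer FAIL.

op(op(op(op(k, d), op(d, op(d, 6))), op(d, 6)), tree(k, d))

Decompose op/2: tree(d, d) ≐ tree(d, Z),  tree(S, X1) ≐ tree(op(empty, k), empty).
Decompose tree/2: d ≐ d,  d ≐ Z.
Delete trivial equation d ≐ d.
Bind Z := d; substituting into the 2 remaining equations that mention Z gives: op(tree(X1, Y2), op(op(P, 6), N)) ≐ op(tree(V, tree(tree(k, V), V)), op(X2, op(op(k, d), op(d, X2)))),  op(op(P, op(op(N, X2), tree(k, P))), op(T, empty)) ≐ op(op(d, Q), op(tree(6, 6), empty)).
Decompose tree/2: S ≐ op(empty, k),  X1 ≐ empty.
Bind S := op(empty, k); no other remaining equation mentions S.
Bind X1 := empty; substituting into the one remaining equation that mentions X1 gives: op(tree(empty, Y2), op(op(P, 6), N)) ≐ op(tree(V, tree(tree(k, V), V)), op(X2, op(op(k, d), op(d, X2)))).
Decompose op/2: tree(empty, Y2) ≐ tree(V, tree(tree(k, V), V)),  op(op(P, 6), N) ≐ op(X2, op(op(k, d), op(d, X2))).
Decompose tree/2: empty ≐ V,  Y2 ≐ tree(tree(k, V), V).
Bind V := empty; substituting into the one remaining equation that mentions V gives: Y2 ≐ tree(tree(k, empty), empty).
Bind Y2 := tree(tree(k, empty), empty); no other remaining equation mentions Y2.
Decompose op/2: op(P, 6) ≐ X2,  N ≐ op(op(k, d), op(d, X2)).
Bind X2 := op(P, 6); substituting into the remaining equations gives: N ≐ op(op(k, d), op(d, op(P, 6))),  op(op(P, op(op(N, op(P, 6)), tree(k, P))), op(T, empty)) ≐ op(op(d, Q), op(tree(6, 6), empty)).
Bind N := op(op(k, d), op(d, op(P, 6))); substituting into the remaining equation gives: op(op(P, op(op(op(op(k, d), op(d, op(P, 6))), op(P, 6)), tree(k, P))), op(T, empty)) ≐ op(op(d, Q), op(tree(6, 6), empty)).
Decompose op/2: op(P, op(op(op(op(k, d), op(d, op(P, 6))), op(P, 6)), tree(k, P))) ≐ op(d, Q),  op(T, empty) ≐ op(tree(6, 6), empty).
Decompose op/2: P ≐ d,  op(op(op(op(k, d), op(d, op(P, 6))), op(P, 6)), tree(k, P)) ≐ Q.
Bind P := d; substituting into the one remaining equation that mentions P gives: op(op(op(op(k, d), op(d, op(d, 6))), op(d, 6)), tree(k, d)) ≐ Q. Substituting into the earlier bindings gives X2 := op(d, 6), N := op(op(k, d), op(d, op(d, 6))).
Bind Q := op(op(op(op(k, d), op(d, op(d, 6))), op(d, 6)), tree(k, d)); no other remaining equation mentions Q.
Decompose op/2: T ≐ tree(6, 6),  empty ≐ empty.
Bind T := tree(6, 6); no other remaining equation mentions T.
Delete trivial equation empty ≐ empty.
MGU = { Z := d, S := op(empty, k), X1 := empty, V := empty, Y2 := tree(tree(k, empty), empty), X2 := op(d, 6), N := op(op(k, d), op(d, op(d, 6))), P := d, Q := op(op(op(op(k, d), op(d, op(d, 6))), op(d, 6)), tree(k, d)), T := tree(6, 6) }, so Q := op(op(op(op(k, d), op(d, op(d, 6))), op(d, 6)), tree(k, d)).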